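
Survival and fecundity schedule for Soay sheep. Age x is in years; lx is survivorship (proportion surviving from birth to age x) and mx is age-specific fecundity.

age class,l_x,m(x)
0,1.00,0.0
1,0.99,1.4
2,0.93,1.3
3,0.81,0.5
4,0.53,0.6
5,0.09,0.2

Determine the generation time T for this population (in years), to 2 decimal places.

lx·mx: 0, 1.386, 1.209, 0.405, 0.318, 0.018 → R0 = 3.336
x·lx·mx: 0, 1.386, 2.418, 1.215, 1.272, 0.09 → Σ = 6.381
T = 6.381 / 3.336 = 1.91277… → 1.91

1.91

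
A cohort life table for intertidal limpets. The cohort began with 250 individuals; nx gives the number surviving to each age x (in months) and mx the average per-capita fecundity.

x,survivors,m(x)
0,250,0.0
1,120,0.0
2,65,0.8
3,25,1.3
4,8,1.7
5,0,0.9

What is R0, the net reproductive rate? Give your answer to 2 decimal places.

lx = nx/n0 = nx/250: 1, 0.48, 0.26, 0.1, 0.032, 0
lx·mx by age: 0, 0, 0.208, 0.13, 0.0544, 0
R0 = Σ lx·mx = 0.3924 → 0.39

0.39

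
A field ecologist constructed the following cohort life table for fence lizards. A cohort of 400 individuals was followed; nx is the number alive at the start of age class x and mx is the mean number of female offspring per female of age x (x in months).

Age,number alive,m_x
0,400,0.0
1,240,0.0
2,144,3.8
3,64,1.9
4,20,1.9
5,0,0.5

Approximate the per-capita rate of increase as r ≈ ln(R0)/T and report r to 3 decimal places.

0.250

lx = nx/n0 = nx/400: 1, 0.6, 0.36, 0.16, 0.05, 0
R0 = Σ lx·mx = 0 + 0 + 1.368 + 0.304 + 0.095 + 0 = 1.767
Σ x·lx·mx = 4.028; T = 4.028/1.767 = 2.27957…
r ≈ ln(R0)/T = ln(1.767)/2.27957… = 0.24973… → 0.250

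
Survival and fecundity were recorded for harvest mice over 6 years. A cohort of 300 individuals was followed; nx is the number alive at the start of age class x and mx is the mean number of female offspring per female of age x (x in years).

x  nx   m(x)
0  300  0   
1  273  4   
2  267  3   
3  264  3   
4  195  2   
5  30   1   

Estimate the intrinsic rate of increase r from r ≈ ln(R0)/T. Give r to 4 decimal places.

1.0703

lx = nx/n0 = nx/300: 1, 0.91, 0.89, 0.88, 0.65, 0.1
R0 = Σ lx·mx = 0 + 3.64 + 2.67 + 2.64 + 1.3 + 0.1 = 10.35
Σ x·lx·mx = 22.6; T = 22.6/10.35 = 2.18357…
r ≈ ln(R0)/T = ln(10.35)/2.18357… = 1.070257… → 1.0703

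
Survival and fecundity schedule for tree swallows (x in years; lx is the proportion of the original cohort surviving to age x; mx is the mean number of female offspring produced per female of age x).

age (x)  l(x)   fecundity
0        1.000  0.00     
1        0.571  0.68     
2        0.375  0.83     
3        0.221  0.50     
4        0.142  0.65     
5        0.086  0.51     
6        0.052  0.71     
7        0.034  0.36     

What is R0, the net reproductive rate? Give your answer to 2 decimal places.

lx·mx by age: 0, 0.38828, 0.31125, 0.1105, 0.0923, 0.04386, 0.03692, 0.01224
R0 = Σ lx·mx = 0.99535 → 1.00

1.00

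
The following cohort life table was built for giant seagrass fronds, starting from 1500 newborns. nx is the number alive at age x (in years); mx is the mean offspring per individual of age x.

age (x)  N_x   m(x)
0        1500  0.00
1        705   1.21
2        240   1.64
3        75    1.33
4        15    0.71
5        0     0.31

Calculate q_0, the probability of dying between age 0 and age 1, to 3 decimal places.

0.530

lx = nx/n0 = nx/1500: 1, 0.47, 0.16, 0.05, 0.01, 0
q_0 = (l_0 − l_1) / l_0 = (1 − 0.47) / 1
     = 0.53 / 1 = 0.53 → 0.530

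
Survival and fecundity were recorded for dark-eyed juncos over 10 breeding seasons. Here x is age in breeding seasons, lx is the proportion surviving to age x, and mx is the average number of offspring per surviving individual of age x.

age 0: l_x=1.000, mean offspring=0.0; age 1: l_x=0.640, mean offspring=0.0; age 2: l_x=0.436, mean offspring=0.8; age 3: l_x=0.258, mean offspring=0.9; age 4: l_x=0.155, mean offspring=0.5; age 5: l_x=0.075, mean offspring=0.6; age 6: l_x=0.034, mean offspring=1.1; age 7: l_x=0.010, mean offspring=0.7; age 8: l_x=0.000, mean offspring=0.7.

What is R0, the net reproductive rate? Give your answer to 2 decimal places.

0.75

lx·mx by age: 0, 0, 0.3488, 0.2322, 0.0775, 0.045, 0.0374, 0.007, 0
R0 = Σ lx·mx = 0.7479 → 0.75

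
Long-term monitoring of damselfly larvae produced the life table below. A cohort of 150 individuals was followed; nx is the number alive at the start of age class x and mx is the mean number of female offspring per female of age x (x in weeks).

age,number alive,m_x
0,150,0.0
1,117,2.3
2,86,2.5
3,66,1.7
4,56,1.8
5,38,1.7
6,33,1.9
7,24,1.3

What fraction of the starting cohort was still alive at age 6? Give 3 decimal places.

l_6 = n_6/n_0 = 33/150 = 0.22 → 0.220

0.220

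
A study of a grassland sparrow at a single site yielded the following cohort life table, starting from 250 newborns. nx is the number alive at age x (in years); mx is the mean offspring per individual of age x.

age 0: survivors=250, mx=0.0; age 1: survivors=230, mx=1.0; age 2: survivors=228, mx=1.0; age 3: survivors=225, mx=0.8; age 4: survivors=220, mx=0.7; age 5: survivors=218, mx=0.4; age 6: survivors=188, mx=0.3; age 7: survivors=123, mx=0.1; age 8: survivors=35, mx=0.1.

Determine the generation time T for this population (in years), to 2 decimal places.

lx = nx/n0 = nx/250: 1, 0.92, 0.912, 0.9, 0.88, 0.872, 0.752, 0.492, 0.14
lx·mx: 0, 0.92, 0.912, 0.72, 0.616, 0.3488, 0.2256, 0.0492, 0.014 → R0 = 3.8056
x·lx·mx: 0, 0.92, 1.824, 2.16, 2.464, 1.744, 1.3536, 0.3444, 0.112 → Σ = 10.922
T = 10.922 / 3.8056 = 2.869981… → 2.87

2.87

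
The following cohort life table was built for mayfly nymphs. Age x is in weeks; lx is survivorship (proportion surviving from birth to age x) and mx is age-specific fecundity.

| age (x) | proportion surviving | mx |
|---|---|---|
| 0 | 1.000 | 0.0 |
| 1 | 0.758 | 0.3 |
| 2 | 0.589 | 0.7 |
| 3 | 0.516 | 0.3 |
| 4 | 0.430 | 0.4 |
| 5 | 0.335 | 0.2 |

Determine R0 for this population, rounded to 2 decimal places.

1.03

lx·mx by age: 0, 0.2274, 0.4123, 0.1548, 0.172, 0.067
R0 = Σ lx·mx = 1.0335 → 1.03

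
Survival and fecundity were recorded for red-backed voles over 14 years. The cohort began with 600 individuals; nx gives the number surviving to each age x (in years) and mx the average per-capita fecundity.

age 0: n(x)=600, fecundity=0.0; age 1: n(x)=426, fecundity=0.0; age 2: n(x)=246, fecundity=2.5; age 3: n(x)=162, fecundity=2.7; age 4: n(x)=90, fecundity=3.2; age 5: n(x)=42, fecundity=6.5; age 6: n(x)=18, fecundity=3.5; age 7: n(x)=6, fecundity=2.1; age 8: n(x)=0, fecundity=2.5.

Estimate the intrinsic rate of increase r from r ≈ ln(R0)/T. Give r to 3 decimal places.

0.316

lx = nx/n0 = nx/600: 1, 0.71, 0.41, 0.27, 0.15, 0.07, 0.03, 0.01, 0
R0 = Σ lx·mx = 0 + 0 + 1.025 + 0.729 + 0.48 + 0.455 + 0.105 + 0.021 + 0 = 2.815
Σ x·lx·mx = 9.209; T = 9.209/2.815 = 3.2714…
r ≈ ln(R0)/T = ln(2.815)/3.2714… = 0.31637… → 0.316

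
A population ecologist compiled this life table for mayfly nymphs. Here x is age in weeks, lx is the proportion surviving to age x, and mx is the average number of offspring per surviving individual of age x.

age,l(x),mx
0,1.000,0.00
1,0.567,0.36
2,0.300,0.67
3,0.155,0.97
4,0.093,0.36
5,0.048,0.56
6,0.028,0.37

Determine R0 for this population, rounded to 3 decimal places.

0.626

lx·mx by age: 0, 0.20412, 0.201, 0.15035, 0.03348, 0.02688, 0.01036
R0 = Σ lx·mx = 0.62619 → 0.626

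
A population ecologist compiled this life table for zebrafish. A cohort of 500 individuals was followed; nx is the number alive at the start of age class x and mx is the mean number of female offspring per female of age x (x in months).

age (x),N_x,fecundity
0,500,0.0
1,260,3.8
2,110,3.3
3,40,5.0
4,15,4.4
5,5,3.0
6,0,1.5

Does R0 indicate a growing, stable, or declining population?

lx = nx/n0 = nx/500: 1, 0.52, 0.22, 0.08, 0.03, 0.01, 0
R0 = Σ lx·mx = 0 + 1.976 + 0.726 + 0.4 + 0.132 + 0.03 + 0 = 3.264
R0 > 1, so the population is growing.

growing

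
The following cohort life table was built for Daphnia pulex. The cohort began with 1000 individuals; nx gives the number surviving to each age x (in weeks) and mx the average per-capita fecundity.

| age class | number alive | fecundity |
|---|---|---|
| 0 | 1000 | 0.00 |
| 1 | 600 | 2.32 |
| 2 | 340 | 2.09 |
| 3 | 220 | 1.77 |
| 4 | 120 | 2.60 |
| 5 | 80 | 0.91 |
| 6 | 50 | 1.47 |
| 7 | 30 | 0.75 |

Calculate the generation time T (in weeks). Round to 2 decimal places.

2.08

lx = nx/n0 = nx/1000: 1, 0.6, 0.34, 0.22, 0.12, 0.08, 0.05, 0.03
lx·mx: 0, 1.392, 0.7106, 0.3894, 0.312, 0.0728, 0.0735, 0.0225 → R0 = 2.9728
x·lx·mx: 0, 1.392, 1.4212, 1.1682, 1.248, 0.364, 0.441, 0.1575 → Σ = 6.1919
T = 6.1919 / 2.9728 = 2.082851… → 2.08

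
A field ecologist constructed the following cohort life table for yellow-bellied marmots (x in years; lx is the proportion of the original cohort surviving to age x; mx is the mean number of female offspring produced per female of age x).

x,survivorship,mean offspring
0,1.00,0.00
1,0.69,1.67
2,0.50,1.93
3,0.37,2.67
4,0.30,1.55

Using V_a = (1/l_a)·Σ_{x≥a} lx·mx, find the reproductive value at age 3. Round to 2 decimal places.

lx·mx for x ≥ 3: 0.9879, 0.465 → sum = 1.4529
V_3 = 1.4529 / l_3 = 1.4529 / 0.37 = 3.926757… → 3.93

3.93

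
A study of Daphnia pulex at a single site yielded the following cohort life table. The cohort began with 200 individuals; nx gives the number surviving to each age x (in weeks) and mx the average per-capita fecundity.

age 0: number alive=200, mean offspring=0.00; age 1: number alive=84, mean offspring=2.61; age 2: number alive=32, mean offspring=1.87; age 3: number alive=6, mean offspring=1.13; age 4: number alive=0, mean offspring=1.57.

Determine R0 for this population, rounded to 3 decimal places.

lx = nx/n0 = nx/200: 1, 0.42, 0.16, 0.03, 0
lx·mx by age: 0, 1.0962, 0.2992, 0.0339, 0
R0 = Σ lx·mx = 1.4293 → 1.429

1.429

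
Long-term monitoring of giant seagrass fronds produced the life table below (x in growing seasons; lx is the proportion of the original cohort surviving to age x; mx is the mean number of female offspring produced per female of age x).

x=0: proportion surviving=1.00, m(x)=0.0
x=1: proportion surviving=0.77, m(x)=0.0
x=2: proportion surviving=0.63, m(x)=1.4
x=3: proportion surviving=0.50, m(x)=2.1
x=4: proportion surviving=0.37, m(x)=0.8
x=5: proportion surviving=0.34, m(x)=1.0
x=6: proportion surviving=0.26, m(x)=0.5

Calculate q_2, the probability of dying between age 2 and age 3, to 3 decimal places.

q_2 = (l_2 − l_3) / l_2 = (0.63 − 0.5) / 0.63
     = 0.13 / 0.63 = 0.206349… → 0.206

0.206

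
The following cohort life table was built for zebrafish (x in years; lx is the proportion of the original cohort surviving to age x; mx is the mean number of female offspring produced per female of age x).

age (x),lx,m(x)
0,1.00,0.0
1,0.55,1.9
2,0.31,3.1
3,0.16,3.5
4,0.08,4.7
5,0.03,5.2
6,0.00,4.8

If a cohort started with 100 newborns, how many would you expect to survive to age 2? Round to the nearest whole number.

31

Expected survivors = N0 · l_2 = 100 × 0.31 = 31 → 31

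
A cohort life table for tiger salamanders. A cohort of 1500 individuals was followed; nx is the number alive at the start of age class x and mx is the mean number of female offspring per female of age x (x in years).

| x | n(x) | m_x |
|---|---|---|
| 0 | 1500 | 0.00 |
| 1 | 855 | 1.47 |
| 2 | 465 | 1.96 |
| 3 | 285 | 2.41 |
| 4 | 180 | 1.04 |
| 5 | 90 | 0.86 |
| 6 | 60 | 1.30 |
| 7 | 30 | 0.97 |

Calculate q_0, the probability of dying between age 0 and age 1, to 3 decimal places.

lx = nx/n0 = nx/1500: 1, 0.57, 0.31, 0.19, 0.12, 0.06, 0.04, 0.02
q_0 = (l_0 − l_1) / l_0 = (1 − 0.57) / 1
     = 0.43 / 1 = 0.43 → 0.430

0.430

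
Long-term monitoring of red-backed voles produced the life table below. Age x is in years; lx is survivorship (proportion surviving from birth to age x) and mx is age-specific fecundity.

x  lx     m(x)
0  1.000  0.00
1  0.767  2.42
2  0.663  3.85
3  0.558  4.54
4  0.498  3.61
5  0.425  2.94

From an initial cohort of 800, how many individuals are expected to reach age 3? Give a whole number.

Expected survivors = N0 · l_3 = 800 × 0.558 = 446.4 → 446

446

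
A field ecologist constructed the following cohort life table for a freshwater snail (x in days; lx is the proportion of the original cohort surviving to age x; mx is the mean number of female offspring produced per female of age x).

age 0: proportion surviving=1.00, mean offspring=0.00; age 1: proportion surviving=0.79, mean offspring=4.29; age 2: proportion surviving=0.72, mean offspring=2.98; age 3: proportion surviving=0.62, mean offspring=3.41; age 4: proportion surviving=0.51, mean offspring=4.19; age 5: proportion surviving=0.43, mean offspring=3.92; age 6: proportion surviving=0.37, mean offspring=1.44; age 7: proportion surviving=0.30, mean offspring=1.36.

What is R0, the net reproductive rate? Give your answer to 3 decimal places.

12.412

lx·mx by age: 0, 3.3891, 2.1456, 2.1142, 2.1369, 1.6856, 0.5328, 0.408
R0 = Σ lx·mx = 12.4122 → 12.412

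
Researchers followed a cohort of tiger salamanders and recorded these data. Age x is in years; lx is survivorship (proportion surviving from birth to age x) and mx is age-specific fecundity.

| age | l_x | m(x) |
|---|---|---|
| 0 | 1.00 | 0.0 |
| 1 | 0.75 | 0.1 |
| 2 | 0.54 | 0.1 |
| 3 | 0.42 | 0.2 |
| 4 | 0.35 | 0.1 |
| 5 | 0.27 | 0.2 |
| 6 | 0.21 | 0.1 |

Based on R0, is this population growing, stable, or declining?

R0 = Σ lx·mx = 0 + 0.075 + 0.054 + 0.084 + 0.035 + 0.054 + 0.021 = 0.323
R0 < 1, so the population is declining.

declining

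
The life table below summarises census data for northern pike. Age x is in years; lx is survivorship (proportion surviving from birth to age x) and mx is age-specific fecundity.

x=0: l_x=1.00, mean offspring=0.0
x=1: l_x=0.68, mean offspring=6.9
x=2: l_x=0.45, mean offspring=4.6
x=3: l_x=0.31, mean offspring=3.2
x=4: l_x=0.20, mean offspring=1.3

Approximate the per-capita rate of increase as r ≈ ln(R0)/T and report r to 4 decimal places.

1.2982

R0 = Σ lx·mx = 0 + 4.692 + 2.07 + 0.992 + 0.26 = 8.014
Σ x·lx·mx = 12.848; T = 12.848/8.014 = 1.60319…
r ≈ ln(R0)/T = ln(8.014)/1.60319… = 1.298152… → 1.2982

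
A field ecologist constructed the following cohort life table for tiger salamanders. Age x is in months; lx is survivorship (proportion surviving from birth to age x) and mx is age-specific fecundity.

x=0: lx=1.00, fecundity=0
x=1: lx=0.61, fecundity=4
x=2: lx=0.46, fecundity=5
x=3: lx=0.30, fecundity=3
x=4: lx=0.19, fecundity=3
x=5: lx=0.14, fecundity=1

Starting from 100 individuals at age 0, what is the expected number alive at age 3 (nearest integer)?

30

Expected survivors = N0 · l_3 = 100 × 0.30 = 30 → 30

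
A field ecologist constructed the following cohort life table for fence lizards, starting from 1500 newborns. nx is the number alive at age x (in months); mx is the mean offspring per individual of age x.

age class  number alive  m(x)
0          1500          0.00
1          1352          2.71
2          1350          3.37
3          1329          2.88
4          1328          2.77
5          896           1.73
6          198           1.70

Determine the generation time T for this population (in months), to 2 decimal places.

2.77

lx = nx/n0 = nx/1500: 1, 0.90133…, 0.9, 0.886, 0.88533…, 0.59733…, 0.132
lx·mx: 0, 2.442613…, 3.033, 2.55168, 2.452373…, 1.033387…, 0.2244 → R0 = 11.737453…
x·lx·mx: 0, 2.442613…, 6.066, 7.65504, 9.809493…, 5.166933…, 1.3464 → Σ = 32.48648…
T = 32.48648… / 11.737453… = 2.767762… → 2.77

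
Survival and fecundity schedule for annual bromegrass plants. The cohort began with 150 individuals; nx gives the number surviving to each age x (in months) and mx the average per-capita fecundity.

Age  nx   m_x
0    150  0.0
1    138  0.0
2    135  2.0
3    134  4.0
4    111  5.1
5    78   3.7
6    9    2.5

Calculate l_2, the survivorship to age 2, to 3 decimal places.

0.900

l_2 = n_2/n_0 = 135/150 = 0.9 → 0.900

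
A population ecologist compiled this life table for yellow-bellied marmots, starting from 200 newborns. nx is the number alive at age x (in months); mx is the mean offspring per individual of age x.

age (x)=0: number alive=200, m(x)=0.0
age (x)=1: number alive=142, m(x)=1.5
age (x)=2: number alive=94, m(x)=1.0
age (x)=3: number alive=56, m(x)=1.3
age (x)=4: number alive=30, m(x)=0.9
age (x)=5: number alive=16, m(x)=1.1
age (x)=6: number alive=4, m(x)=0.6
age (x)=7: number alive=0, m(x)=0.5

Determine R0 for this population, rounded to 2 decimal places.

2.13

lx = nx/n0 = nx/200: 1, 0.71, 0.47, 0.28, 0.15, 0.08, 0.02, 0
lx·mx by age: 0, 1.065, 0.47, 0.364, 0.135, 0.088, 0.012, 0
R0 = Σ lx·mx = 2.134 → 2.13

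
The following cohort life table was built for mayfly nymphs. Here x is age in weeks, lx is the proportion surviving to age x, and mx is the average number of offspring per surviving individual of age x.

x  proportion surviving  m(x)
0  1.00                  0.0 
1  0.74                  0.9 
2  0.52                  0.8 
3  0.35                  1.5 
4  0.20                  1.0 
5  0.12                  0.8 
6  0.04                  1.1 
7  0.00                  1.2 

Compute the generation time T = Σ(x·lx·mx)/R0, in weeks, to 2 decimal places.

lx·mx: 0, 0.666, 0.416, 0.525, 0.2, 0.096, 0.044, 0 → R0 = 1.947
x·lx·mx: 0, 0.666, 0.832, 1.575, 0.8, 0.48, 0.264, 0 → Σ = 4.617
T = 4.617 / 1.947 = 2.371341… → 2.37

2.37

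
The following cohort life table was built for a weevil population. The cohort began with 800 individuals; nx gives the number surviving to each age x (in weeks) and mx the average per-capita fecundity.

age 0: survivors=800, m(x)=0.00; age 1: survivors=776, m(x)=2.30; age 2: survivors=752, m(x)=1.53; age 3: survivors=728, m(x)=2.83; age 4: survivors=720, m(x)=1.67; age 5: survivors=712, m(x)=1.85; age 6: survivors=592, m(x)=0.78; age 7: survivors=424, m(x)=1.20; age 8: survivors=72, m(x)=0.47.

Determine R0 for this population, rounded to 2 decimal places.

lx = nx/n0 = nx/800: 1, 0.97, 0.94, 0.91, 0.9, 0.89, 0.74, 0.53, 0.09
lx·mx by age: 0, 2.231, 1.4382, 2.5753, 1.503, 1.6465, 0.5772, 0.636, 0.0423
R0 = Σ lx·mx = 10.6495 → 10.65

10.65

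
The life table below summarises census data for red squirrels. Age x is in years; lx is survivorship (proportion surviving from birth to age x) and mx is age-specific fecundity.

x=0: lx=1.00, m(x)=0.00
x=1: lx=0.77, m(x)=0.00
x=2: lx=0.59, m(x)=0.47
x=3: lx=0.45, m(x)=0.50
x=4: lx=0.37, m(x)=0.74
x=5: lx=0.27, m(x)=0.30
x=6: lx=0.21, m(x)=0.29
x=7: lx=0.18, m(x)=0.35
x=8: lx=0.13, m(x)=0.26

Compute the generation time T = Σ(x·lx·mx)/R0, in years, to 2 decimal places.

3.75

lx·mx: 0, 0, 0.2773, 0.225, 0.2738, 0.081, 0.0609, 0.063, 0.0338 → R0 = 1.0148
x·lx·mx: 0, 0, 0.5546, 0.675, 1.0952, 0.405, 0.3654, 0.441, 0.2704 → Σ = 3.8066
T = 3.8066 / 1.0148 = 3.751084… → 3.75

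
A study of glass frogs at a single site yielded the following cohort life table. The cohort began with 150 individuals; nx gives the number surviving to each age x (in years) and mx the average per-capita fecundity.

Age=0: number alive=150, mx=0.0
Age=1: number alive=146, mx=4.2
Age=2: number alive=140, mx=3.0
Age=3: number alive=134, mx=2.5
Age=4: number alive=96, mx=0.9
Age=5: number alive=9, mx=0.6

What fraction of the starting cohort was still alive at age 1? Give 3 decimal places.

l_1 = n_1/n_0 = 146/150 = 0.973333… → 0.973

0.973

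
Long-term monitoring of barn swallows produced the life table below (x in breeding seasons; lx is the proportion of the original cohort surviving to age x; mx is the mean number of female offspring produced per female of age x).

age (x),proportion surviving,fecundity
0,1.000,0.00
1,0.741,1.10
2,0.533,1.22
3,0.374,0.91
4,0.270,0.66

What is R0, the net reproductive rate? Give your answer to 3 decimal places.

lx·mx by age: 0, 0.8151, 0.65026, 0.34034, 0.1782
R0 = Σ lx·mx = 1.9839 → 1.984

1.984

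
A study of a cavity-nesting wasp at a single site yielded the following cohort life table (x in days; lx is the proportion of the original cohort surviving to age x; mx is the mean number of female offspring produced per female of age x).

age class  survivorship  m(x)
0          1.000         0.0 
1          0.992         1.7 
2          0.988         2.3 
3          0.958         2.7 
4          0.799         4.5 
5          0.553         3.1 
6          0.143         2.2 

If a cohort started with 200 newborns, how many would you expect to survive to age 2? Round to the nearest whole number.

Expected survivors = N0 · l_2 = 200 × 0.988 = 197.6 → 198

198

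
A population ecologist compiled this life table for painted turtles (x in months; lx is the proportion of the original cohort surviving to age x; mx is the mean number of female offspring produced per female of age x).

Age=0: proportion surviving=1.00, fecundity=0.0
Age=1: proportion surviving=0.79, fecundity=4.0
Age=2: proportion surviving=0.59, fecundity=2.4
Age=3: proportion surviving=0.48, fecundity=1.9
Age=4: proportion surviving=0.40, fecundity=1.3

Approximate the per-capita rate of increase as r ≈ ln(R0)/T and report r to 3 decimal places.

0.997

R0 = Σ lx·mx = 0 + 3.16 + 1.416 + 0.912 + 0.52 = 6.008
Σ x·lx·mx = 10.808; T = 10.808/6.008 = 1.79893…
r ≈ ln(R0)/T = ln(6.008)/1.79893… = 0.99675… → 0.997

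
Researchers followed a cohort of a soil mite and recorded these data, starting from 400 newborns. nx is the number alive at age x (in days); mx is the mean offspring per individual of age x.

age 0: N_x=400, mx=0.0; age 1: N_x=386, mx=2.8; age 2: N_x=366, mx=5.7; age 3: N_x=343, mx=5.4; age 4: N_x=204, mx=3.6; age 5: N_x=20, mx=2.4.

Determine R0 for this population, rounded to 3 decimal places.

lx = nx/n0 = nx/400: 1, 0.965, 0.915, 0.8575, 0.51, 0.05
lx·mx by age: 0, 2.702, 5.2155, 4.6305, 1.836, 0.12
R0 = Σ lx·mx = 14.504 → 14.504

14.504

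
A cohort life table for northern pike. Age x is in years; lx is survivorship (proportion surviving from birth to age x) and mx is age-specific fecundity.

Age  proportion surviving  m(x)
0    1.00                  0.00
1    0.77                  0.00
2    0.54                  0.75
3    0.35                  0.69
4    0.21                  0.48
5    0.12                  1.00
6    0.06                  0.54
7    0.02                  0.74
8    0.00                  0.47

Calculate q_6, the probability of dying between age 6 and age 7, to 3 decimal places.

0.667

q_6 = (l_6 − l_7) / l_6 = (0.06 − 0.02) / 0.06
     = 0.04 / 0.06 = 0.666667… → 0.667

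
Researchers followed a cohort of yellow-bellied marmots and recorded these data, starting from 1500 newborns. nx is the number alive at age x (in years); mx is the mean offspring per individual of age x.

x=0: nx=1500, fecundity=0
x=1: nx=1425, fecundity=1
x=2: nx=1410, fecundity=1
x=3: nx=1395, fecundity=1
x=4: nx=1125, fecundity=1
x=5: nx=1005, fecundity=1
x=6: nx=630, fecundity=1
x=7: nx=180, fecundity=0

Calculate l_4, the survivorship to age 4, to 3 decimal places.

0.750

l_4 = n_4/n_0 = 1125/1500 = 0.75 → 0.750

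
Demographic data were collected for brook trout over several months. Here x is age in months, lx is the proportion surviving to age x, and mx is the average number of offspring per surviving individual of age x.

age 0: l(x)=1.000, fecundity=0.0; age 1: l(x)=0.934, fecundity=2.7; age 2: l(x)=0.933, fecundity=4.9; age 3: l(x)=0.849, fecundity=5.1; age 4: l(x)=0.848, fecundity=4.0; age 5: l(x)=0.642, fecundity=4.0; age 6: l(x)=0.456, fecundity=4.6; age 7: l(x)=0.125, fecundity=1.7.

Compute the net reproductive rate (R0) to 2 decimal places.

19.69

lx·mx by age: 0, 2.5218, 4.5717, 4.3299, 3.392, 2.568, 2.0976, 0.2125
R0 = Σ lx·mx = 19.6935 → 19.69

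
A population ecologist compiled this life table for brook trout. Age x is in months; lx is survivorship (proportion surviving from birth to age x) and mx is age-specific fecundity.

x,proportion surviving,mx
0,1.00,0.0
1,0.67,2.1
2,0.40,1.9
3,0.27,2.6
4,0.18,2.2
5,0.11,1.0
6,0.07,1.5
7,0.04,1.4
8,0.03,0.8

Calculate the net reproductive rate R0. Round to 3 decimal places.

lx·mx by age: 0, 1.407, 0.76, 0.702, 0.396, 0.11, 0.105, 0.056, 0.024
R0 = Σ lx·mx = 3.56 → 3.560

3.560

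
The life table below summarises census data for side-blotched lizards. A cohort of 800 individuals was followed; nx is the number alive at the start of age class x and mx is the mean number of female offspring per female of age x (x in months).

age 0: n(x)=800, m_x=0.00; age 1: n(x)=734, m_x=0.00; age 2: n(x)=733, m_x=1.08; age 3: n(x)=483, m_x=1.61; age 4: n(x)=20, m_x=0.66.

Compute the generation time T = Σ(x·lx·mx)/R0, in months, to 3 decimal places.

lx = nx/n0 = nx/800: 1, 0.9175, 0.91625, 0.60375, 0.025
lx·mx: 0, 0, 0.98955…, 0.972038…, 0.0165 → R0 = 1.978088…
x·lx·mx: 0, 0, 1.9791…, 2.916113…, 0.066 → Σ = 4.961213…
T = 4.961213… / 1.978088… = 2.508085… → 2.508

2.508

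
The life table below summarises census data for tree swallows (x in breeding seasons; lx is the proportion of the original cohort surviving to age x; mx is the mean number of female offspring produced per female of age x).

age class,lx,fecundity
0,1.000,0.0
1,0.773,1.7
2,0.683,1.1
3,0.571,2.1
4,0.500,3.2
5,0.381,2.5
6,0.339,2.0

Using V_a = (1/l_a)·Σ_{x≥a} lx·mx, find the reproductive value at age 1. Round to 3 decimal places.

lx·mx for x ≥ 1: 1.3141, 0.7513, 1.1991, 1.6, 0.9525, 0.678 → sum = 6.495
V_1 = 6.495 / l_1 = 6.495 / 0.773 = 8.402329… → 8.402

8.402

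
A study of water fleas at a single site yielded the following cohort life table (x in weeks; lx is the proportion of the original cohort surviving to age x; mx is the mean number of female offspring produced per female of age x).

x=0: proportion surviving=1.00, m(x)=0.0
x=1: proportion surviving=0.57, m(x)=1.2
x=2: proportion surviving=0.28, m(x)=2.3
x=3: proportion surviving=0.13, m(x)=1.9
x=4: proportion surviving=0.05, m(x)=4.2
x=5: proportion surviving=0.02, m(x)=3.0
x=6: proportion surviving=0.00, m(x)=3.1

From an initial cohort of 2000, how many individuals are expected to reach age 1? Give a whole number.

Expected survivors = N0 · l_1 = 2000 × 0.57 = 1140 → 1140

1140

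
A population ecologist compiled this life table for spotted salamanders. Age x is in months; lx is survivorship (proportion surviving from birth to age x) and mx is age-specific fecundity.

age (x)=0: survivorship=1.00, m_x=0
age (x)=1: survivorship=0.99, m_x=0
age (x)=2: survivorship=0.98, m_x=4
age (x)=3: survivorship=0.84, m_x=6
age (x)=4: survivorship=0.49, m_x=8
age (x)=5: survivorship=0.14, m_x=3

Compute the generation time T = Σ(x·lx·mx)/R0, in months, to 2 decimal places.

3.06

lx·mx: 0, 0, 3.92, 5.04, 3.92, 0.42 → R0 = 13.3
x·lx·mx: 0, 0, 7.84, 15.12, 15.68, 2.1 → Σ = 40.74
T = 40.74 / 13.3 = 3.063158… → 3.06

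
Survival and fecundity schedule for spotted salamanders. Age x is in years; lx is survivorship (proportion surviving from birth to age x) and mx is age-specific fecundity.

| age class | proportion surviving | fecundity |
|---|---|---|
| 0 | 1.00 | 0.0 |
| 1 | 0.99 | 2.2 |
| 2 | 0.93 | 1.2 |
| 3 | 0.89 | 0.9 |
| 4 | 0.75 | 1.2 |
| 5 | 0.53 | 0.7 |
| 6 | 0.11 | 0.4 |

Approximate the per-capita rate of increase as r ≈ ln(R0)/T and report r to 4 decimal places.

R0 = Σ lx·mx = 0 + 2.178 + 1.116 + 0.801 + 0.9 + 0.371 + 0.044 = 5.41
Σ x·lx·mx = 12.532; T = 12.532/5.41 = 2.31645…
r ≈ ln(R0)/T = ln(5.41)/2.31645… = 0.728808… → 0.7288

0.7288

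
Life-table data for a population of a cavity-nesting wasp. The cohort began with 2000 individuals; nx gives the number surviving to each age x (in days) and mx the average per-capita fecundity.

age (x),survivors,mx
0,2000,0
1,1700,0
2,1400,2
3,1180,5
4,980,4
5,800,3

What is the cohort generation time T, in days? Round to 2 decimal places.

lx = nx/n0 = nx/2000: 1, 0.85, 0.7, 0.59, 0.49, 0.4
lx·mx: 0, 0, 1.4, 2.95, 1.96, 1.2 → R0 = 7.51
x·lx·mx: 0, 0, 2.8, 8.85, 7.84, 6 → Σ = 25.49
T = 25.49 / 7.51 = 3.394141… → 3.39

3.39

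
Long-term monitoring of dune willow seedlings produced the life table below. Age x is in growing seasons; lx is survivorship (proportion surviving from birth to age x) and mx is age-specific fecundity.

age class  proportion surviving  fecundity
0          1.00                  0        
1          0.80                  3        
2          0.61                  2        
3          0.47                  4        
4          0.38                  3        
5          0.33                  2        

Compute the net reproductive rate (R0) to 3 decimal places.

7.300

lx·mx by age: 0, 2.4, 1.22, 1.88, 1.14, 0.66
R0 = Σ lx·mx = 7.3 → 7.300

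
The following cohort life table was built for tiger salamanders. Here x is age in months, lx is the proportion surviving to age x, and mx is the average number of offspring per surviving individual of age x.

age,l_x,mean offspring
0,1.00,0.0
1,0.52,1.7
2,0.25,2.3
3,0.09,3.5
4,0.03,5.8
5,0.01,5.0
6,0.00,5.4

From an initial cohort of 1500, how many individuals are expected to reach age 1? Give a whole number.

Expected survivors = N0 · l_1 = 1500 × 0.52 = 780 → 780

780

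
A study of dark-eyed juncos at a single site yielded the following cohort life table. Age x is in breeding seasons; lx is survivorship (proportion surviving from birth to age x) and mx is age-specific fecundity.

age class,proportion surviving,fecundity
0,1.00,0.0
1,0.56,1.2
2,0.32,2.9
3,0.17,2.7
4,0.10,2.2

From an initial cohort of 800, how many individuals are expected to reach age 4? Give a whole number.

Expected survivors = N0 · l_4 = 800 × 0.10 = 80 → 80

80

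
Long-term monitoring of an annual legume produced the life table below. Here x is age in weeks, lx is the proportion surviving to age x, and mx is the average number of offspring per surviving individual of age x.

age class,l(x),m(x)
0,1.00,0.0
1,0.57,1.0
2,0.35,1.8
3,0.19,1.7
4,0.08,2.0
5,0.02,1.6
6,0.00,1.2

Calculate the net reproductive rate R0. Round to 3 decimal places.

lx·mx by age: 0, 0.57, 0.63, 0.323, 0.16, 0.032, 0
R0 = Σ lx·mx = 1.715 → 1.715

1.715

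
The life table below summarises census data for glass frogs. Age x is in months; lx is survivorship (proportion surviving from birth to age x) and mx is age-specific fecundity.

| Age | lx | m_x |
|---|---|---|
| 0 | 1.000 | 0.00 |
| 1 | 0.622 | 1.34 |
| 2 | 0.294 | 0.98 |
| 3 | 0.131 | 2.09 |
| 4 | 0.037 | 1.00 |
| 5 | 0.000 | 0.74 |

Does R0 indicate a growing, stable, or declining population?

growing

R0 = Σ lx·mx = 0 + 0.83348 + 0.28812 + 0.27379 + 0.037 + 0 = 1.43239
R0 > 1, so the population is growing.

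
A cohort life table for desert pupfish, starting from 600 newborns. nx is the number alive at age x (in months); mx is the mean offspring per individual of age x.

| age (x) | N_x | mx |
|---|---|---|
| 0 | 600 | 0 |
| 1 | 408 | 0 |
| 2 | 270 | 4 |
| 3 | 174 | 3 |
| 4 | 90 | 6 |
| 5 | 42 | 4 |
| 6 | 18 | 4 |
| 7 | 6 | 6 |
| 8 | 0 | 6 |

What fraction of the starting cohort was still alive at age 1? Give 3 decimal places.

0.680

l_1 = n_1/n_0 = 408/600 = 0.68 → 0.680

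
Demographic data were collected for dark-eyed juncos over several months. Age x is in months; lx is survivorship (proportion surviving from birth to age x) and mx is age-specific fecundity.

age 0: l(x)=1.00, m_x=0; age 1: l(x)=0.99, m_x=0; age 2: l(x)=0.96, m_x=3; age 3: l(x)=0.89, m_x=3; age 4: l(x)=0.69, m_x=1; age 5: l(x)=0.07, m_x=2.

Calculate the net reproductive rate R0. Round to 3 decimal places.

lx·mx by age: 0, 0, 2.88, 2.67, 0.69, 0.14
R0 = Σ lx·mx = 6.38 → 6.380

6.380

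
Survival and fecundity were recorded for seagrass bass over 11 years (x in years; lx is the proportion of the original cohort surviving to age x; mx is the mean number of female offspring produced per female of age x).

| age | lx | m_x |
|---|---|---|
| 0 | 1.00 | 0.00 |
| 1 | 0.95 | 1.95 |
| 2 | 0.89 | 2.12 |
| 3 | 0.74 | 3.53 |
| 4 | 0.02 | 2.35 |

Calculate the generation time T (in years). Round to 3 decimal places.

2.133

lx·mx: 0, 1.8525, 1.8868, 2.6122, 0.047 → R0 = 6.3985
x·lx·mx: 0, 1.8525, 3.7736, 7.8366, 0.188 → Σ = 13.6507
T = 13.6507 / 6.3985 = 2.133422… → 2.133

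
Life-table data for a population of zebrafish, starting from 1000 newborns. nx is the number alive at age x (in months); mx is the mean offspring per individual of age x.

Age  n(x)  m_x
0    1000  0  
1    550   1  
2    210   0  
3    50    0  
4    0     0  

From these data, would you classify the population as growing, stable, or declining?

declining

lx = nx/n0 = nx/1000: 1, 0.55, 0.21, 0.05, 0
R0 = Σ lx·mx = 0 + 0.55 + 0 + 0 + 0 = 0.55
R0 < 1, so the population is declining.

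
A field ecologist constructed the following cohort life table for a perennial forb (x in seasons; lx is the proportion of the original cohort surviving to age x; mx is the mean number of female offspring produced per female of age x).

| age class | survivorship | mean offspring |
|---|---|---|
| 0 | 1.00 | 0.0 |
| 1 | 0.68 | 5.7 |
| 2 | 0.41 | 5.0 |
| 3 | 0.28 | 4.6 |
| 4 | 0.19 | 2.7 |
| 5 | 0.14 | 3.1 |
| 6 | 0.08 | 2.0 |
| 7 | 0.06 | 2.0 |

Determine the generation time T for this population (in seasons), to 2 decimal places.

2.12

lx·mx: 0, 3.876, 2.05, 1.288, 0.513, 0.434, 0.16, 0.12 → R0 = 8.441
x·lx·mx: 0, 3.876, 4.1, 3.864, 2.052, 2.17, 0.96, 0.84 → Σ = 17.862
T = 17.862 / 8.441 = 2.1161… → 2.12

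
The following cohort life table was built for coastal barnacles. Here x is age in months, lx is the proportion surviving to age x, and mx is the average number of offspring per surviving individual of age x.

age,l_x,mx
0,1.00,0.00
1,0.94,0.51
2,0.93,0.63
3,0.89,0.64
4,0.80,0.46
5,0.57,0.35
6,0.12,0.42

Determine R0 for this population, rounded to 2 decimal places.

2.25

lx·mx by age: 0, 0.4794, 0.5859, 0.5696, 0.368, 0.1995, 0.0504
R0 = Σ lx·mx = 2.2528 → 2.25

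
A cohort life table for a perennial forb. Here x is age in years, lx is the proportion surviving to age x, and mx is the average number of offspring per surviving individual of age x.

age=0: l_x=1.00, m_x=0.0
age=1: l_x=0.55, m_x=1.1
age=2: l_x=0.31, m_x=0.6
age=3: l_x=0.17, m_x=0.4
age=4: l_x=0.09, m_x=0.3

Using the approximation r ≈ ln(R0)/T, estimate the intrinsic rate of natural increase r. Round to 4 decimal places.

R0 = Σ lx·mx = 0 + 0.605 + 0.186 + 0.068 + 0.027 = 0.886
Σ x·lx·mx = 1.289; T = 1.289/0.886 = 1.45485…
r ≈ ln(R0)/T = ln(0.886)/1.45485… = -0.083196… → -0.0832

-0.0832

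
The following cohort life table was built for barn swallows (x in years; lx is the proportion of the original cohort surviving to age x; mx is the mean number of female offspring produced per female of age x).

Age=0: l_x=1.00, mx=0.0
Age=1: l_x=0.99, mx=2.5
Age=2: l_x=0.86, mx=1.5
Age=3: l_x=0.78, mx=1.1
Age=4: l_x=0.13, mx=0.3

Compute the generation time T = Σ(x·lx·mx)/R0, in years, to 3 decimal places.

lx·mx: 0, 2.475, 1.29, 0.858, 0.039 → R0 = 4.662
x·lx·mx: 0, 2.475, 2.58, 2.574, 0.156 → Σ = 7.785
T = 7.785 / 4.662 = 1.669884… → 1.670

1.670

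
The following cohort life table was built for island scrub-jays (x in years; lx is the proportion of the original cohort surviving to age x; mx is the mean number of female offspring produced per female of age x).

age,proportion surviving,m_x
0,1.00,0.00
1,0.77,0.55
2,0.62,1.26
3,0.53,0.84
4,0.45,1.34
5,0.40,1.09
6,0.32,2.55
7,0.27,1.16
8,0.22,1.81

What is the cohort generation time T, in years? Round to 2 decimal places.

4.31

lx·mx: 0, 0.4235, 0.7812, 0.4452, 0.603, 0.436, 0.816, 0.3132, 0.3982 → R0 = 4.2163
x·lx·mx: 0, 0.4235, 1.5624, 1.3356, 2.412, 2.18, 4.896, 2.1924, 3.1856 → Σ = 18.1875
T = 18.1875 / 4.2163 = 4.313616… → 4.31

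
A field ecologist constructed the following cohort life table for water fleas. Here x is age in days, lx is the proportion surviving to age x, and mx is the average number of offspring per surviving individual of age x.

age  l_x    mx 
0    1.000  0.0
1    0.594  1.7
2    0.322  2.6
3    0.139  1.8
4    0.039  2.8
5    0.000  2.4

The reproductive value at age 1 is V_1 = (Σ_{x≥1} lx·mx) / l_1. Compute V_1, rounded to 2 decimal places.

lx·mx for x ≥ 1: 1.0098, 0.8372, 0.2502, 0.1092, 0 → sum = 2.2064
V_1 = 2.2064 / l_1 = 2.2064 / 0.594 = 3.714478… → 3.71

3.71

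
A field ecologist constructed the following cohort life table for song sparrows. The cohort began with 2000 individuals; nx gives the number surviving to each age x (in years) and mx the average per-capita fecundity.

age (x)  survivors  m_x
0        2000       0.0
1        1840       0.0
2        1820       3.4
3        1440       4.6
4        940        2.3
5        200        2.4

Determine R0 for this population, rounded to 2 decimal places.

7.73

lx = nx/n0 = nx/2000: 1, 0.92, 0.91, 0.72, 0.47, 0.1
lx·mx by age: 0, 0, 3.094, 3.312, 1.081, 0.24
R0 = Σ lx·mx = 7.727 → 7.73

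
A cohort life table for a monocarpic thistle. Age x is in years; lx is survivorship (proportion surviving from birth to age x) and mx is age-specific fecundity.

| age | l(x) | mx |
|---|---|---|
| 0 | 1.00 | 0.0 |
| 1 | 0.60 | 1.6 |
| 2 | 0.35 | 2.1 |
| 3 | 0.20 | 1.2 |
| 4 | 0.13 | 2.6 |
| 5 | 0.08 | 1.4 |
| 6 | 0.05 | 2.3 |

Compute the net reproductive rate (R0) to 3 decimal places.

2.500

lx·mx by age: 0, 0.96, 0.735, 0.24, 0.338, 0.112, 0.115
R0 = Σ lx·mx = 2.5 → 2.500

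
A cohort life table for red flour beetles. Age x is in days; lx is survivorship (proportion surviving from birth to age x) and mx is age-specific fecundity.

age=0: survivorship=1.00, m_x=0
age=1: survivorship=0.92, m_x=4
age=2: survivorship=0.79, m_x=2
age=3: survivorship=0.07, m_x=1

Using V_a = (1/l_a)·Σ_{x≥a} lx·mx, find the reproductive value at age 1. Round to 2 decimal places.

5.79

lx·mx for x ≥ 1: 3.68, 1.58, 0.07 → sum = 5.33
V_1 = 5.33 / l_1 = 5.33 / 0.92 = 5.793478… → 5.79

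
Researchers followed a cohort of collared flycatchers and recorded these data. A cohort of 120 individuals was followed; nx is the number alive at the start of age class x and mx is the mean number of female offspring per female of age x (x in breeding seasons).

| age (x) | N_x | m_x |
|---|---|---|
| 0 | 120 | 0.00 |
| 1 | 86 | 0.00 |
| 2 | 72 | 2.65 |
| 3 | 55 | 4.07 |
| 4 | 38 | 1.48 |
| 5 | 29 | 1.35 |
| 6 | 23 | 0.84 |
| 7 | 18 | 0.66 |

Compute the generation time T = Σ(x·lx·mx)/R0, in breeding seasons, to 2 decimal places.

lx = nx/n0 = nx/120: 1, 0.71667…, 0.6, 0.45833…, 0.31667…, 0.24167…, 0.19167…, 0.15
lx·mx: 0, 0, 1.59, 1.865417…, 0.468667…, 0.32625…, 0.161…, 0.099 → R0 = 4.510333…
x·lx·mx: 0, 0, 3.18, 5.59625…, 1.874667…, 1.63125…, 0.966…, 0.693 → Σ = 13.941167…
T = 13.941167… / 4.510333… = 3.090939… → 3.09

3.09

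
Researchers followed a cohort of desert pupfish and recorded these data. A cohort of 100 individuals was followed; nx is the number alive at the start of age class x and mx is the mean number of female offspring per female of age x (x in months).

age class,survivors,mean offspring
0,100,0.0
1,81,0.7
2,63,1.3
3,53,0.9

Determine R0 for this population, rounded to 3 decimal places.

1.863

lx = nx/n0 = nx/100: 1, 0.81, 0.63, 0.53
lx·mx by age: 0, 0.567, 0.819, 0.477
R0 = Σ lx·mx = 1.863 → 1.863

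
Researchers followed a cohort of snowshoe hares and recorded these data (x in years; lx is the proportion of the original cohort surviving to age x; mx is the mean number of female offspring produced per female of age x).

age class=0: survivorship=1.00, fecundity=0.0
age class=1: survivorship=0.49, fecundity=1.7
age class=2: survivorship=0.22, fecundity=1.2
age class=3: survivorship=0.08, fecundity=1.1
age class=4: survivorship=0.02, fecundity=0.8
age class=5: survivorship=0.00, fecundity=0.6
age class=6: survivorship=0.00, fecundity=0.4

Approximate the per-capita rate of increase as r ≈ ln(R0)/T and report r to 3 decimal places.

R0 = Σ lx·mx = 0 + 0.833 + 0.264 + 0.088 + 0.016 + 0 + 0 = 1.201
Σ x·lx·mx = 1.689; T = 1.689/1.201 = 1.40633…
r ≈ ln(R0)/T = ln(1.201)/1.40633… = 0.13024… → 0.130

0.130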